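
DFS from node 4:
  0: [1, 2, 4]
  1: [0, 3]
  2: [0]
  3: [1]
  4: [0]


Visit 4, push [0]
Visit 0, push [2, 1]
Visit 1, push [3]
Visit 3, push []
Visit 2, push []

DFS order: [4, 0, 1, 3, 2]


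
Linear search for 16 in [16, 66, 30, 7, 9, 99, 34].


i=0: 16==16 found!

Found at 0, 1 comps


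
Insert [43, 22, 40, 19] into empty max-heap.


Insert 43: [43]
Insert 22: [43, 22]
Insert 40: [43, 22, 40]
Insert 19: [43, 22, 40, 19]

Final heap: [43, 22, 40, 19]


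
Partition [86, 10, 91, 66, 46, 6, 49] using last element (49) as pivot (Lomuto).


Pivot: 49
  10 <= 49: swap -> [10, 86, 91, 66, 46, 6, 49]
  46 <= 49: swap -> [10, 46, 91, 66, 86, 6, 49]
  6 <= 49: swap -> [10, 46, 6, 66, 86, 91, 49]
Place pivot at 3: [10, 46, 6, 49, 86, 91, 66]

Partitioned: [10, 46, 6, 49, 86, 91, 66]


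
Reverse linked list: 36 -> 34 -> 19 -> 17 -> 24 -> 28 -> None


Step 1: curr=36, set curr.next=prev(None) | reversed so far: 36
Step 2: curr=34, set curr.next=prev(36) | reversed so far: 34 -> 36
Step 3: curr=19, set curr.next=prev(34) | reversed so far: 19 -> 34 -> 36
Step 4: curr=17, set curr.next=prev(19) | reversed so far: 17 -> 19 -> 34 -> 36
Step 5: curr=24, set curr.next=prev(17) | reversed so far: 24 -> 17 -> 19 -> 34 -> 36
Step 6: curr=28, set curr.next=prev(24) | reversed so far: 28 -> 24 -> 17 -> 19 -> 34 -> 36

28 -> 24 -> 17 -> 19 -> 34 -> 36 -> None


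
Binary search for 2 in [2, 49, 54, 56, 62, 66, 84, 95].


Step 1: lo=0, hi=7, mid=3, val=56
Step 2: lo=0, hi=2, mid=1, val=49
Step 3: lo=0, hi=0, mid=0, val=2

Found at index 0


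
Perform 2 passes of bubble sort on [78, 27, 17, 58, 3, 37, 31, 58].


Initial: [78, 27, 17, 58, 3, 37, 31, 58]
Pass 1: [27, 17, 58, 3, 37, 31, 58, 78] (7 swaps)
Pass 2: [17, 27, 3, 37, 31, 58, 58, 78] (4 swaps)

After 2 passes: [17, 27, 3, 37, 31, 58, 58, 78]


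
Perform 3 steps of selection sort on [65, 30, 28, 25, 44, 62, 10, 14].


Initial: [65, 30, 28, 25, 44, 62, 10, 14]
Step 1: min=10 at 6
  Swap: [10, 30, 28, 25, 44, 62, 65, 14]
Step 2: min=14 at 7
  Swap: [10, 14, 28, 25, 44, 62, 65, 30]
Step 3: min=25 at 3
  Swap: [10, 14, 25, 28, 44, 62, 65, 30]

After 3 steps: [10, 14, 25, 28, 44, 62, 65, 30]


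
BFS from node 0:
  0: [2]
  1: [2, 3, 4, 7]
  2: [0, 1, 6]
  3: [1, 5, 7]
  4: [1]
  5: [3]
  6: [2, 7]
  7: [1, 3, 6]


Visit 0, enqueue [2]
Visit 2, enqueue [1, 6]
Visit 1, enqueue [3, 4, 7]
Visit 6, enqueue []
Visit 3, enqueue [5]
Visit 4, enqueue []
Visit 7, enqueue []
Visit 5, enqueue []

BFS order: [0, 2, 1, 6, 3, 4, 7, 5]


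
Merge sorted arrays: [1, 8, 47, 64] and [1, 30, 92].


Take 1 from A
Take 1 from B
Take 8 from A
Take 30 from B
Take 47 from A
Take 64 from A

Merged: [1, 1, 8, 30, 47, 64, 92]


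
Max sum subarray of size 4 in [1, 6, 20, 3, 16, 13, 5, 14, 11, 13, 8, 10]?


[0:4]: 30
[1:5]: 45
[2:6]: 52
[3:7]: 37
[4:8]: 48
[5:9]: 43
[6:10]: 43
[7:11]: 46
[8:12]: 42

Max: 52 at [2:6]


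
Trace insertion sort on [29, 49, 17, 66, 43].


Initial: [29, 49, 17, 66, 43]
Insert 49: [29, 49, 17, 66, 43]
Insert 17: [17, 29, 49, 66, 43]
Insert 66: [17, 29, 49, 66, 43]
Insert 43: [17, 29, 43, 49, 66]

Sorted: [17, 29, 43, 49, 66]


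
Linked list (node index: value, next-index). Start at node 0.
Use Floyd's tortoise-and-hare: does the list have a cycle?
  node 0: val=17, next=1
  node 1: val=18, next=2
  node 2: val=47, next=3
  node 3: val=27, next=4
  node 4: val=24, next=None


Floyd's tortoise (slow, +1) and hare (fast, +2):
  init: slow=0, fast=0
  step 1: slow=1, fast=2
  step 2: slow=2, fast=4
  step 3: fast -> None, no cycle

Cycle: no


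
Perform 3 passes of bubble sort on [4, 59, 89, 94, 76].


Initial: [4, 59, 89, 94, 76]
Pass 1: [4, 59, 89, 76, 94] (1 swaps)
Pass 2: [4, 59, 76, 89, 94] (1 swaps)
Pass 3: [4, 59, 76, 89, 94] (0 swaps)

After 3 passes: [4, 59, 76, 89, 94]


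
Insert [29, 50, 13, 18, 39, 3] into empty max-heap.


Insert 29: [29]
Insert 50: [50, 29]
Insert 13: [50, 29, 13]
Insert 18: [50, 29, 13, 18]
Insert 39: [50, 39, 13, 18, 29]
Insert 3: [50, 39, 13, 18, 29, 3]

Final heap: [50, 39, 13, 18, 29, 3]


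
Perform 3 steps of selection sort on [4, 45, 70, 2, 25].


Initial: [4, 45, 70, 2, 25]
Step 1: min=2 at 3
  Swap: [2, 45, 70, 4, 25]
Step 2: min=4 at 3
  Swap: [2, 4, 70, 45, 25]
Step 3: min=25 at 4
  Swap: [2, 4, 25, 45, 70]

After 3 steps: [2, 4, 25, 45, 70]


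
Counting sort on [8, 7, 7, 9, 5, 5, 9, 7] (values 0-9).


Input: [8, 7, 7, 9, 5, 5, 9, 7]
Counts: [0, 0, 0, 0, 0, 2, 0, 3, 1, 2]

Sorted: [5, 5, 7, 7, 7, 8, 9, 9]


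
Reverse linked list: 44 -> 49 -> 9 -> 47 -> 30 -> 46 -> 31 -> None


Step 1: curr=44, set curr.next=prev(None) | reversed so far: 44
Step 2: curr=49, set curr.next=prev(44) | reversed so far: 49 -> 44
Step 3: curr=9, set curr.next=prev(49) | reversed so far: 9 -> 49 -> 44
Step 4: curr=47, set curr.next=prev(9) | reversed so far: 47 -> 9 -> 49 -> 44
Step 5: curr=30, set curr.next=prev(47) | reversed so far: 30 -> 47 -> 9 -> 49 -> 44
Step 6: curr=46, set curr.next=prev(30) | reversed so far: 46 -> 30 -> 47 -> 9 -> 49 -> 44
Step 7: curr=31, set curr.next=prev(46) | reversed so far: 31 -> 46 -> 30 -> 47 -> 9 -> 49 -> 44

31 -> 46 -> 30 -> 47 -> 9 -> 49 -> 44 -> None


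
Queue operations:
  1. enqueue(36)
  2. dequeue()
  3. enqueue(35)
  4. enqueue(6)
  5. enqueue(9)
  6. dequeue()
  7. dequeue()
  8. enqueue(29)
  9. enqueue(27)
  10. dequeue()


enqueue(36) -> [36]
dequeue()->36, []
enqueue(35) -> [35]
enqueue(6) -> [35, 6]
enqueue(9) -> [35, 6, 9]
dequeue()->35, [6, 9]
dequeue()->6, [9]
enqueue(29) -> [9, 29]
enqueue(27) -> [9, 29, 27]
dequeue()->9, [29, 27]

Final queue: [29, 27]


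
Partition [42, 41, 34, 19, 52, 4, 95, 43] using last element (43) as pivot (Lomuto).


Pivot: 43
  42 <= 43: advance i (no swap)
  41 <= 43: advance i (no swap)
  34 <= 43: advance i (no swap)
  19 <= 43: advance i (no swap)
  4 <= 43: swap -> [42, 41, 34, 19, 4, 52, 95, 43]
Place pivot at 5: [42, 41, 34, 19, 4, 43, 95, 52]

Partitioned: [42, 41, 34, 19, 4, 43, 95, 52]


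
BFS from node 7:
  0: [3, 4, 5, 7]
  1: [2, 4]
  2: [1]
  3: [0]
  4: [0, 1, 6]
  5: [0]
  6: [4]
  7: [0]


Visit 7, enqueue [0]
Visit 0, enqueue [3, 4, 5]
Visit 3, enqueue []
Visit 4, enqueue [1, 6]
Visit 5, enqueue []
Visit 1, enqueue [2]
Visit 6, enqueue []
Visit 2, enqueue []

BFS order: [7, 0, 3, 4, 5, 1, 6, 2]


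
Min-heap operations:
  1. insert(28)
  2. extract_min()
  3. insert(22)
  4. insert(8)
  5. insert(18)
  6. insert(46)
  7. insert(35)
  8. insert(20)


insert(28) -> [28]
extract_min()->28, []
insert(22) -> [22]
insert(8) -> [8, 22]
insert(18) -> [8, 22, 18]
insert(46) -> [8, 22, 18, 46]
insert(35) -> [8, 22, 18, 46, 35]
insert(20) -> [8, 22, 18, 46, 35, 20]

Final heap: [8, 22, 18, 46, 35, 20]


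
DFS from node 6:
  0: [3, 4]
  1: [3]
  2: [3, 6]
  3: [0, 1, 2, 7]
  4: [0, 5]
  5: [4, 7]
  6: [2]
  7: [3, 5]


Visit 6, push [2]
Visit 2, push [3]
Visit 3, push [7, 1, 0]
Visit 0, push [4]
Visit 4, push [5]
Visit 5, push [7]
Visit 7, push []
Visit 1, push []

DFS order: [6, 2, 3, 0, 4, 5, 7, 1]


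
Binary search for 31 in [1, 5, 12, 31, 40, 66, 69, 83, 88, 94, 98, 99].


Step 1: lo=0, hi=11, mid=5, val=66
Step 2: lo=0, hi=4, mid=2, val=12
Step 3: lo=3, hi=4, mid=3, val=31

Found at index 3


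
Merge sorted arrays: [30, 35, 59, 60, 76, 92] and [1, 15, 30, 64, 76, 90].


Take 1 from B
Take 15 from B
Take 30 from A
Take 30 from B
Take 35 from A
Take 59 from A
Take 60 from A
Take 64 from B
Take 76 from A
Take 76 from B
Take 90 from B

Merged: [1, 15, 30, 30, 35, 59, 60, 64, 76, 76, 90, 92]


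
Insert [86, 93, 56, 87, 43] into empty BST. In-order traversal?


Insert 86: root
Insert 93: R from 86
Insert 56: L from 86
Insert 87: R from 86 -> L from 93
Insert 43: L from 86 -> L from 56

In-order: [43, 56, 86, 87, 93]


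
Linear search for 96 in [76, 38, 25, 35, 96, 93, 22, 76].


i=0: 76!=96
i=1: 38!=96
i=2: 25!=96
i=3: 35!=96
i=4: 96==96 found!

Found at 4, 5 comps


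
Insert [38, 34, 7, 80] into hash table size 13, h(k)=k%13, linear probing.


Insert 38: h=12 -> slot 12
Insert 34: h=8 -> slot 8
Insert 7: h=7 -> slot 7
Insert 80: h=2 -> slot 2

Table: [None, None, 80, None, None, None, None, 7, 34, None, None, None, 38]


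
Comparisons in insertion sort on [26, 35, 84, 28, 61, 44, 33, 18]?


Algorithm: insertion sort
Input: [26, 35, 84, 28, 61, 44, 33, 18]
Sorted: [18, 26, 28, 33, 35, 44, 61, 84]

22


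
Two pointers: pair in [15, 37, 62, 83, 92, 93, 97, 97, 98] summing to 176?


lo=0(15)+hi=8(98)=113
lo=1(37)+hi=8(98)=135
lo=2(62)+hi=8(98)=160
lo=3(83)+hi=8(98)=181
lo=3(83)+hi=7(97)=180
lo=3(83)+hi=6(97)=180
lo=3(83)+hi=5(93)=176

Yes: 83+93=176


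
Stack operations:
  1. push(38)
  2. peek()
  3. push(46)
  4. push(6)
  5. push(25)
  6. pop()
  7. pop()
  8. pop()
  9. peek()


push(38) -> [38]
peek()->38
push(46) -> [38, 46]
push(6) -> [38, 46, 6]
push(25) -> [38, 46, 6, 25]
pop()->25, [38, 46, 6]
pop()->6, [38, 46]
pop()->46, [38]
peek()->38

Final stack: [38]


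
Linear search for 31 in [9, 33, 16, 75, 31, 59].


i=0: 9!=31
i=1: 33!=31
i=2: 16!=31
i=3: 75!=31
i=4: 31==31 found!

Found at 4, 5 comps


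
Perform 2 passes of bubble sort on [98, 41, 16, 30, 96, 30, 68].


Initial: [98, 41, 16, 30, 96, 30, 68]
Pass 1: [41, 16, 30, 96, 30, 68, 98] (6 swaps)
Pass 2: [16, 30, 41, 30, 68, 96, 98] (4 swaps)

After 2 passes: [16, 30, 41, 30, 68, 96, 98]


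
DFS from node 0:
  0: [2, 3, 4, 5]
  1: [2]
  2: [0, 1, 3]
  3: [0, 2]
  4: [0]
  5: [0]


Visit 0, push [5, 4, 3, 2]
Visit 2, push [3, 1]
Visit 1, push []
Visit 3, push []
Visit 4, push []
Visit 5, push []

DFS order: [0, 2, 1, 3, 4, 5]


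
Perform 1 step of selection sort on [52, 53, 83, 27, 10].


Initial: [52, 53, 83, 27, 10]
Step 1: min=10 at 4
  Swap: [10, 53, 83, 27, 52]

After 1 step: [10, 53, 83, 27, 52]


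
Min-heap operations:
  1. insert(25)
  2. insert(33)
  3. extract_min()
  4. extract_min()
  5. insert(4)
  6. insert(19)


insert(25) -> [25]
insert(33) -> [25, 33]
extract_min()->25, [33]
extract_min()->33, []
insert(4) -> [4]
insert(19) -> [4, 19]

Final heap: [4, 19]


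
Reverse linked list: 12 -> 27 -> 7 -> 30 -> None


Step 1: curr=12, set curr.next=prev(None) | reversed so far: 12
Step 2: curr=27, set curr.next=prev(12) | reversed so far: 27 -> 12
Step 3: curr=7, set curr.next=prev(27) | reversed so far: 7 -> 27 -> 12
Step 4: curr=30, set curr.next=prev(7) | reversed so far: 30 -> 7 -> 27 -> 12

30 -> 7 -> 27 -> 12 -> None


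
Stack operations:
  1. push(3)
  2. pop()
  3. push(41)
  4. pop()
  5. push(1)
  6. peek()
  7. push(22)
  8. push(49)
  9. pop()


push(3) -> [3]
pop()->3, []
push(41) -> [41]
pop()->41, []
push(1) -> [1]
peek()->1
push(22) -> [1, 22]
push(49) -> [1, 22, 49]
pop()->49, [1, 22]

Final stack: [1, 22]


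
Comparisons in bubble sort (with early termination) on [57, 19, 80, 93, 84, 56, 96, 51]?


Algorithm: bubble sort (with early termination)
Input: [57, 19, 80, 93, 84, 56, 96, 51]
Sorted: [19, 51, 56, 57, 80, 84, 93, 96]

28


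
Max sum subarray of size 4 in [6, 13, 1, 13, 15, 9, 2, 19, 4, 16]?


[0:4]: 33
[1:5]: 42
[2:6]: 38
[3:7]: 39
[4:8]: 45
[5:9]: 34
[6:10]: 41

Max: 45 at [4:8]


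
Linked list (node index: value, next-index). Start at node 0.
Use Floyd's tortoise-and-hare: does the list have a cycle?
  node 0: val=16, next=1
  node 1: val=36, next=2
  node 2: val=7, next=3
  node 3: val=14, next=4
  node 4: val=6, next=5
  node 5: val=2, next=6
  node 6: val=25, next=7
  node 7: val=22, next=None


Floyd's tortoise (slow, +1) and hare (fast, +2):
  init: slow=0, fast=0
  step 1: slow=1, fast=2
  step 2: slow=2, fast=4
  step 3: slow=3, fast=6
  step 4: fast 6->7->None, no cycle

Cycle: no


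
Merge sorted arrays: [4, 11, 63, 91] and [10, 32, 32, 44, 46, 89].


Take 4 from A
Take 10 from B
Take 11 from A
Take 32 from B
Take 32 from B
Take 44 from B
Take 46 from B
Take 63 from A
Take 89 from B

Merged: [4, 10, 11, 32, 32, 44, 46, 63, 89, 91]


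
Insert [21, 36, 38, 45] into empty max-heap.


Insert 21: [21]
Insert 36: [36, 21]
Insert 38: [38, 21, 36]
Insert 45: [45, 38, 36, 21]

Final heap: [45, 38, 36, 21]


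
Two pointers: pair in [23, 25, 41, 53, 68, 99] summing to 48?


lo=0(23)+hi=5(99)=122
lo=0(23)+hi=4(68)=91
lo=0(23)+hi=3(53)=76
lo=0(23)+hi=2(41)=64
lo=0(23)+hi=1(25)=48

Yes: 23+25=48


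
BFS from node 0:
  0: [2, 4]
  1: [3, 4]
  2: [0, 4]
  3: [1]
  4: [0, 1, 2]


Visit 0, enqueue [2, 4]
Visit 2, enqueue []
Visit 4, enqueue [1]
Visit 1, enqueue [3]
Visit 3, enqueue []

BFS order: [0, 2, 4, 1, 3]


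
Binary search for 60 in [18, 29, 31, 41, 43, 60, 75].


Step 1: lo=0, hi=6, mid=3, val=41
Step 2: lo=4, hi=6, mid=5, val=60

Found at index 5


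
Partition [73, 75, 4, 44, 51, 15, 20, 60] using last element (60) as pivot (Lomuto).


Pivot: 60
  4 <= 60: swap -> [4, 75, 73, 44, 51, 15, 20, 60]
  44 <= 60: swap -> [4, 44, 73, 75, 51, 15, 20, 60]
  51 <= 60: swap -> [4, 44, 51, 75, 73, 15, 20, 60]
  15 <= 60: swap -> [4, 44, 51, 15, 73, 75, 20, 60]
  20 <= 60: swap -> [4, 44, 51, 15, 20, 75, 73, 60]
Place pivot at 5: [4, 44, 51, 15, 20, 60, 73, 75]

Partitioned: [4, 44, 51, 15, 20, 60, 73, 75]


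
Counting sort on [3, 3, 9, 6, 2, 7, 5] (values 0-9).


Input: [3, 3, 9, 6, 2, 7, 5]
Counts: [0, 0, 1, 2, 0, 1, 1, 1, 0, 1]

Sorted: [2, 3, 3, 5, 6, 7, 9]


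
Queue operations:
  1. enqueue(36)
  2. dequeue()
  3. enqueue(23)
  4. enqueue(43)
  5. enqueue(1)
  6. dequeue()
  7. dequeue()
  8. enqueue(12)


enqueue(36) -> [36]
dequeue()->36, []
enqueue(23) -> [23]
enqueue(43) -> [23, 43]
enqueue(1) -> [23, 43, 1]
dequeue()->23, [43, 1]
dequeue()->43, [1]
enqueue(12) -> [1, 12]

Final queue: [1, 12]


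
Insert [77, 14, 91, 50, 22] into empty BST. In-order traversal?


Insert 77: root
Insert 14: L from 77
Insert 91: R from 77
Insert 50: L from 77 -> R from 14
Insert 22: L from 77 -> R from 14 -> L from 50

In-order: [14, 22, 50, 77, 91]


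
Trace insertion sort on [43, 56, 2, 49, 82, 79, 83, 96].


Initial: [43, 56, 2, 49, 82, 79, 83, 96]
Insert 56: [43, 56, 2, 49, 82, 79, 83, 96]
Insert 2: [2, 43, 56, 49, 82, 79, 83, 96]
Insert 49: [2, 43, 49, 56, 82, 79, 83, 96]
Insert 82: [2, 43, 49, 56, 82, 79, 83, 96]
Insert 79: [2, 43, 49, 56, 79, 82, 83, 96]
Insert 83: [2, 43, 49, 56, 79, 82, 83, 96]
Insert 96: [2, 43, 49, 56, 79, 82, 83, 96]

Sorted: [2, 43, 49, 56, 79, 82, 83, 96]


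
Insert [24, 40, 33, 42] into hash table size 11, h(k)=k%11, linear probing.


Insert 24: h=2 -> slot 2
Insert 40: h=7 -> slot 7
Insert 33: h=0 -> slot 0
Insert 42: h=9 -> slot 9

Table: [33, None, 24, None, None, None, None, 40, None, 42, None]


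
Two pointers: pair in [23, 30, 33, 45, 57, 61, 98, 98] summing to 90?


lo=0(23)+hi=7(98)=121
lo=0(23)+hi=6(98)=121
lo=0(23)+hi=5(61)=84
lo=1(30)+hi=5(61)=91
lo=1(30)+hi=4(57)=87
lo=2(33)+hi=4(57)=90

Yes: 33+57=90


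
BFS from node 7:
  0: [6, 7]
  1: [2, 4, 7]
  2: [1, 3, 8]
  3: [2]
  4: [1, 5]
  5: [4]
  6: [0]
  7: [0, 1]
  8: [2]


Visit 7, enqueue [0, 1]
Visit 0, enqueue [6]
Visit 1, enqueue [2, 4]
Visit 6, enqueue []
Visit 2, enqueue [3, 8]
Visit 4, enqueue [5]
Visit 3, enqueue []
Visit 8, enqueue []
Visit 5, enqueue []

BFS order: [7, 0, 1, 6, 2, 4, 3, 8, 5]


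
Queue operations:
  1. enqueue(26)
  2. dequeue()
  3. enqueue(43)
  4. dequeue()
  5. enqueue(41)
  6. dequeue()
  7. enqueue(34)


enqueue(26) -> [26]
dequeue()->26, []
enqueue(43) -> [43]
dequeue()->43, []
enqueue(41) -> [41]
dequeue()->41, []
enqueue(34) -> [34]

Final queue: [34]


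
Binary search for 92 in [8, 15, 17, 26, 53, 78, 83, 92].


Step 1: lo=0, hi=7, mid=3, val=26
Step 2: lo=4, hi=7, mid=5, val=78
Step 3: lo=6, hi=7, mid=6, val=83
Step 4: lo=7, hi=7, mid=7, val=92

Found at index 7


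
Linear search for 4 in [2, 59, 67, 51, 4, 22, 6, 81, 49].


i=0: 2!=4
i=1: 59!=4
i=2: 67!=4
i=3: 51!=4
i=4: 4==4 found!

Found at 4, 5 comps


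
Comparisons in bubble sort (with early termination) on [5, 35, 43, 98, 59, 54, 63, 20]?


Algorithm: bubble sort (with early termination)
Input: [5, 35, 43, 98, 59, 54, 63, 20]
Sorted: [5, 20, 35, 43, 54, 59, 63, 98]

28


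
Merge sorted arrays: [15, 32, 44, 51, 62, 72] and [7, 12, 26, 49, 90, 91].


Take 7 from B
Take 12 from B
Take 15 from A
Take 26 from B
Take 32 from A
Take 44 from A
Take 49 from B
Take 51 from A
Take 62 from A
Take 72 from A

Merged: [7, 12, 15, 26, 32, 44, 49, 51, 62, 72, 90, 91]


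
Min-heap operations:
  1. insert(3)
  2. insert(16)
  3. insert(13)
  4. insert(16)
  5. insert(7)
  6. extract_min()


insert(3) -> [3]
insert(16) -> [3, 16]
insert(13) -> [3, 16, 13]
insert(16) -> [3, 16, 13, 16]
insert(7) -> [3, 7, 13, 16, 16]
extract_min()->3, [7, 16, 13, 16]

Final heap: [7, 16, 13, 16]


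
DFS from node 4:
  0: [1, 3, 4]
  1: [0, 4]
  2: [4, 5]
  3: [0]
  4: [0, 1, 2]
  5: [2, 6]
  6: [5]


Visit 4, push [2, 1, 0]
Visit 0, push [3, 1]
Visit 1, push []
Visit 3, push []
Visit 2, push [5]
Visit 5, push [6]
Visit 6, push []

DFS order: [4, 0, 1, 3, 2, 5, 6]


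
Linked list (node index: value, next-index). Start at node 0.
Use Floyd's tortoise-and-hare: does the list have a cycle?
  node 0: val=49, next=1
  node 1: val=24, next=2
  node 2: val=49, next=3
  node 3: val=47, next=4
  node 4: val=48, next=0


Floyd's tortoise (slow, +1) and hare (fast, +2):
  init: slow=0, fast=0
  step 1: slow=1, fast=2
  step 2: slow=2, fast=4
  step 3: slow=3, fast=1
  step 4: slow=4, fast=3
  step 5: slow=0, fast=0
  slow == fast at node 0: cycle detected

Cycle: yes


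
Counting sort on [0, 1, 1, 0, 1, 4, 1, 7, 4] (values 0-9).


Input: [0, 1, 1, 0, 1, 4, 1, 7, 4]
Counts: [2, 4, 0, 0, 2, 0, 0, 1, 0, 0]

Sorted: [0, 0, 1, 1, 1, 1, 4, 4, 7]


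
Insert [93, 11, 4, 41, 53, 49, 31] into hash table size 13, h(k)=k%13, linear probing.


Insert 93: h=2 -> slot 2
Insert 11: h=11 -> slot 11
Insert 4: h=4 -> slot 4
Insert 41: h=2, 1 probes -> slot 3
Insert 53: h=1 -> slot 1
Insert 49: h=10 -> slot 10
Insert 31: h=5 -> slot 5

Table: [None, 53, 93, 41, 4, 31, None, None, None, None, 49, 11, None]


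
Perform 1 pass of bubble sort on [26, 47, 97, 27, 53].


Initial: [26, 47, 97, 27, 53]
Pass 1: [26, 47, 27, 53, 97] (2 swaps)

After 1 pass: [26, 47, 27, 53, 97]


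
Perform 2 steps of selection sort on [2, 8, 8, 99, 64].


Initial: [2, 8, 8, 99, 64]
Step 1: min=2 at 0
  Swap: [2, 8, 8, 99, 64]
Step 2: min=8 at 1
  Swap: [2, 8, 8, 99, 64]

After 2 steps: [2, 8, 8, 99, 64]


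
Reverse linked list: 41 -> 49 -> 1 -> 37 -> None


Step 1: curr=41, set curr.next=prev(None) | reversed so far: 41
Step 2: curr=49, set curr.next=prev(41) | reversed so far: 49 -> 41
Step 3: curr=1, set curr.next=prev(49) | reversed so far: 1 -> 49 -> 41
Step 4: curr=37, set curr.next=prev(1) | reversed so far: 37 -> 1 -> 49 -> 41

37 -> 1 -> 49 -> 41 -> None


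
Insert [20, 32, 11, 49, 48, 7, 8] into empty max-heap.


Insert 20: [20]
Insert 32: [32, 20]
Insert 11: [32, 20, 11]
Insert 49: [49, 32, 11, 20]
Insert 48: [49, 48, 11, 20, 32]
Insert 7: [49, 48, 11, 20, 32, 7]
Insert 8: [49, 48, 11, 20, 32, 7, 8]

Final heap: [49, 48, 11, 20, 32, 7, 8]


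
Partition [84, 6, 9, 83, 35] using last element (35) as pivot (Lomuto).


Pivot: 35
  6 <= 35: swap -> [6, 84, 9, 83, 35]
  9 <= 35: swap -> [6, 9, 84, 83, 35]
Place pivot at 2: [6, 9, 35, 83, 84]

Partitioned: [6, 9, 35, 83, 84]


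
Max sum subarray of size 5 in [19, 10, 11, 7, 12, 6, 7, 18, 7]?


[0:5]: 59
[1:6]: 46
[2:7]: 43
[3:8]: 50
[4:9]: 50

Max: 59 at [0:5]


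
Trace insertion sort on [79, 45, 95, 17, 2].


Initial: [79, 45, 95, 17, 2]
Insert 45: [45, 79, 95, 17, 2]
Insert 95: [45, 79, 95, 17, 2]
Insert 17: [17, 45, 79, 95, 2]
Insert 2: [2, 17, 45, 79, 95]

Sorted: [2, 17, 45, 79, 95]


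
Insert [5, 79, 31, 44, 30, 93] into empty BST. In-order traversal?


Insert 5: root
Insert 79: R from 5
Insert 31: R from 5 -> L from 79
Insert 44: R from 5 -> L from 79 -> R from 31
Insert 30: R from 5 -> L from 79 -> L from 31
Insert 93: R from 5 -> R from 79

In-order: [5, 30, 31, 44, 79, 93]


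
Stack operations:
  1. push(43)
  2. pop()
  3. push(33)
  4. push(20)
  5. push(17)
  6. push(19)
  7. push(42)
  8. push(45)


push(43) -> [43]
pop()->43, []
push(33) -> [33]
push(20) -> [33, 20]
push(17) -> [33, 20, 17]
push(19) -> [33, 20, 17, 19]
push(42) -> [33, 20, 17, 19, 42]
push(45) -> [33, 20, 17, 19, 42, 45]

Final stack: [33, 20, 17, 19, 42, 45]


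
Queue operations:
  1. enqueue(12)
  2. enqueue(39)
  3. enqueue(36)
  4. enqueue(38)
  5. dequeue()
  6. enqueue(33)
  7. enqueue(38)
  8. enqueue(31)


enqueue(12) -> [12]
enqueue(39) -> [12, 39]
enqueue(36) -> [12, 39, 36]
enqueue(38) -> [12, 39, 36, 38]
dequeue()->12, [39, 36, 38]
enqueue(33) -> [39, 36, 38, 33]
enqueue(38) -> [39, 36, 38, 33, 38]
enqueue(31) -> [39, 36, 38, 33, 38, 31]

Final queue: [39, 36, 38, 33, 38, 31]


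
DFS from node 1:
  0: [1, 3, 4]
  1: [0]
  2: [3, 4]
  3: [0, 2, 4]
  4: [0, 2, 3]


Visit 1, push [0]
Visit 0, push [4, 3]
Visit 3, push [4, 2]
Visit 2, push [4]
Visit 4, push []

DFS order: [1, 0, 3, 2, 4]


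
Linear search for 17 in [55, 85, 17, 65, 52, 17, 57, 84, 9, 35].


i=0: 55!=17
i=1: 85!=17
i=2: 17==17 found!

Found at 2, 3 comps


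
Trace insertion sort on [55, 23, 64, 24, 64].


Initial: [55, 23, 64, 24, 64]
Insert 23: [23, 55, 64, 24, 64]
Insert 64: [23, 55, 64, 24, 64]
Insert 24: [23, 24, 55, 64, 64]
Insert 64: [23, 24, 55, 64, 64]

Sorted: [23, 24, 55, 64, 64]


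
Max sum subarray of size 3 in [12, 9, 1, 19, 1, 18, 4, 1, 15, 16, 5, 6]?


[0:3]: 22
[1:4]: 29
[2:5]: 21
[3:6]: 38
[4:7]: 23
[5:8]: 23
[6:9]: 20
[7:10]: 32
[8:11]: 36
[9:12]: 27

Max: 38 at [3:6]


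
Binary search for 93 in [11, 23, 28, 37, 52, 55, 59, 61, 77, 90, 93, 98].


Step 1: lo=0, hi=11, mid=5, val=55
Step 2: lo=6, hi=11, mid=8, val=77
Step 3: lo=9, hi=11, mid=10, val=93

Found at index 10


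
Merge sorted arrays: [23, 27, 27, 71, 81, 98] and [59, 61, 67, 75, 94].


Take 23 from A
Take 27 from A
Take 27 from A
Take 59 from B
Take 61 from B
Take 67 from B
Take 71 from A
Take 75 from B
Take 81 from A
Take 94 from B

Merged: [23, 27, 27, 59, 61, 67, 71, 75, 81, 94, 98]


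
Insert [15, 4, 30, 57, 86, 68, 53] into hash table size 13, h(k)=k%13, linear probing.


Insert 15: h=2 -> slot 2
Insert 4: h=4 -> slot 4
Insert 30: h=4, 1 probes -> slot 5
Insert 57: h=5, 1 probes -> slot 6
Insert 86: h=8 -> slot 8
Insert 68: h=3 -> slot 3
Insert 53: h=1 -> slot 1

Table: [None, 53, 15, 68, 4, 30, 57, None, 86, None, None, None, None]


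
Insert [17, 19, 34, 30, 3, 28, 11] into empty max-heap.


Insert 17: [17]
Insert 19: [19, 17]
Insert 34: [34, 17, 19]
Insert 30: [34, 30, 19, 17]
Insert 3: [34, 30, 19, 17, 3]
Insert 28: [34, 30, 28, 17, 3, 19]
Insert 11: [34, 30, 28, 17, 3, 19, 11]

Final heap: [34, 30, 28, 17, 3, 19, 11]


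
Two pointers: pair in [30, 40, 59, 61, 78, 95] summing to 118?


lo=0(30)+hi=5(95)=125
lo=0(30)+hi=4(78)=108
lo=1(40)+hi=4(78)=118

Yes: 40+78=118


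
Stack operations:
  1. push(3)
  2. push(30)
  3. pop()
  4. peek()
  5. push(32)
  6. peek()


push(3) -> [3]
push(30) -> [3, 30]
pop()->30, [3]
peek()->3
push(32) -> [3, 32]
peek()->32

Final stack: [3, 32]


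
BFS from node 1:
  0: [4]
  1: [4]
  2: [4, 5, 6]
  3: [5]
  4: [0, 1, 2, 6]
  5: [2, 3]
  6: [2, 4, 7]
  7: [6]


Visit 1, enqueue [4]
Visit 4, enqueue [0, 2, 6]
Visit 0, enqueue []
Visit 2, enqueue [5]
Visit 6, enqueue [7]
Visit 5, enqueue [3]
Visit 7, enqueue []
Visit 3, enqueue []

BFS order: [1, 4, 0, 2, 6, 5, 7, 3]


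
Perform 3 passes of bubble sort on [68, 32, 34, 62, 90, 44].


Initial: [68, 32, 34, 62, 90, 44]
Pass 1: [32, 34, 62, 68, 44, 90] (4 swaps)
Pass 2: [32, 34, 62, 44, 68, 90] (1 swaps)
Pass 3: [32, 34, 44, 62, 68, 90] (1 swaps)

After 3 passes: [32, 34, 44, 62, 68, 90]


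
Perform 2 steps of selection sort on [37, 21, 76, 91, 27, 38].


Initial: [37, 21, 76, 91, 27, 38]
Step 1: min=21 at 1
  Swap: [21, 37, 76, 91, 27, 38]
Step 2: min=27 at 4
  Swap: [21, 27, 76, 91, 37, 38]

After 2 steps: [21, 27, 76, 91, 37, 38]


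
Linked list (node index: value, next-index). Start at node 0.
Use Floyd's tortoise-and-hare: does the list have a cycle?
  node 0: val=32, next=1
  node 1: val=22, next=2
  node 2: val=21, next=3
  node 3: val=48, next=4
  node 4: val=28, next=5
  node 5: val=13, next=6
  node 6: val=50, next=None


Floyd's tortoise (slow, +1) and hare (fast, +2):
  init: slow=0, fast=0
  step 1: slow=1, fast=2
  step 2: slow=2, fast=4
  step 3: slow=3, fast=6
  step 4: fast -> None, no cycle

Cycle: no


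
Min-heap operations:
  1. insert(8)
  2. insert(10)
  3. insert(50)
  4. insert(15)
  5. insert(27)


insert(8) -> [8]
insert(10) -> [8, 10]
insert(50) -> [8, 10, 50]
insert(15) -> [8, 10, 50, 15]
insert(27) -> [8, 10, 50, 15, 27]

Final heap: [8, 10, 50, 15, 27]


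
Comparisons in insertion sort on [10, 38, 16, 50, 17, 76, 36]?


Algorithm: insertion sort
Input: [10, 38, 16, 50, 17, 76, 36]
Sorted: [10, 16, 17, 36, 38, 50, 76]

12


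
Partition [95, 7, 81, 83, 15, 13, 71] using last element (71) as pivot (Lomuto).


Pivot: 71
  7 <= 71: swap -> [7, 95, 81, 83, 15, 13, 71]
  15 <= 71: swap -> [7, 15, 81, 83, 95, 13, 71]
  13 <= 71: swap -> [7, 15, 13, 83, 95, 81, 71]
Place pivot at 3: [7, 15, 13, 71, 95, 81, 83]

Partitioned: [7, 15, 13, 71, 95, 81, 83]


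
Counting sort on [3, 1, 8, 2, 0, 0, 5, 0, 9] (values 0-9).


Input: [3, 1, 8, 2, 0, 0, 5, 0, 9]
Counts: [3, 1, 1, 1, 0, 1, 0, 0, 1, 1]

Sorted: [0, 0, 0, 1, 2, 3, 5, 8, 9]


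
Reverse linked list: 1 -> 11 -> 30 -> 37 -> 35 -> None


Step 1: curr=1, set curr.next=prev(None) | reversed so far: 1
Step 2: curr=11, set curr.next=prev(1) | reversed so far: 11 -> 1
Step 3: curr=30, set curr.next=prev(11) | reversed so far: 30 -> 11 -> 1
Step 4: curr=37, set curr.next=prev(30) | reversed so far: 37 -> 30 -> 11 -> 1
Step 5: curr=35, set curr.next=prev(37) | reversed so far: 35 -> 37 -> 30 -> 11 -> 1

35 -> 37 -> 30 -> 11 -> 1 -> None


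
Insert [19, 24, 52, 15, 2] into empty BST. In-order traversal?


Insert 19: root
Insert 24: R from 19
Insert 52: R from 19 -> R from 24
Insert 15: L from 19
Insert 2: L from 19 -> L from 15

In-order: [2, 15, 19, 24, 52]


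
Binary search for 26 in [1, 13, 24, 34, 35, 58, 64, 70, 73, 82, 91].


Step 1: lo=0, hi=10, mid=5, val=58
Step 2: lo=0, hi=4, mid=2, val=24
Step 3: lo=3, hi=4, mid=3, val=34

Not found


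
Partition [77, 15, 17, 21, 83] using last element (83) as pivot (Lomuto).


Pivot: 83
  77 <= 83: advance i (no swap)
  15 <= 83: advance i (no swap)
  17 <= 83: advance i (no swap)
  21 <= 83: advance i (no swap)
Place pivot at 4: [77, 15, 17, 21, 83]

Partitioned: [77, 15, 17, 21, 83]


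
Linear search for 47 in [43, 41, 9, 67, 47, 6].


i=0: 43!=47
i=1: 41!=47
i=2: 9!=47
i=3: 67!=47
i=4: 47==47 found!

Found at 4, 5 comps


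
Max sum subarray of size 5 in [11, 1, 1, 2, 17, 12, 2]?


[0:5]: 32
[1:6]: 33
[2:7]: 34

Max: 34 at [2:7]


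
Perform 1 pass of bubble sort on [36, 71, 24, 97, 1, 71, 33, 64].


Initial: [36, 71, 24, 97, 1, 71, 33, 64]
Pass 1: [36, 24, 71, 1, 71, 33, 64, 97] (5 swaps)

After 1 pass: [36, 24, 71, 1, 71, 33, 64, 97]


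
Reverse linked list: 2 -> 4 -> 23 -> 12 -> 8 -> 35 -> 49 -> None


Step 1: curr=2, set curr.next=prev(None) | reversed so far: 2
Step 2: curr=4, set curr.next=prev(2) | reversed so far: 4 -> 2
Step 3: curr=23, set curr.next=prev(4) | reversed so far: 23 -> 4 -> 2
Step 4: curr=12, set curr.next=prev(23) | reversed so far: 12 -> 23 -> 4 -> 2
Step 5: curr=8, set curr.next=prev(12) | reversed so far: 8 -> 12 -> 23 -> 4 -> 2
Step 6: curr=35, set curr.next=prev(8) | reversed so far: 35 -> 8 -> 12 -> 23 -> 4 -> 2
Step 7: curr=49, set curr.next=prev(35) | reversed so far: 49 -> 35 -> 8 -> 12 -> 23 -> 4 -> 2

49 -> 35 -> 8 -> 12 -> 23 -> 4 -> 2 -> None


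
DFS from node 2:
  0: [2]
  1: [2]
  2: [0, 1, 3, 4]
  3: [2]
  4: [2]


Visit 2, push [4, 3, 1, 0]
Visit 0, push []
Visit 1, push []
Visit 3, push []
Visit 4, push []

DFS order: [2, 0, 1, 3, 4]


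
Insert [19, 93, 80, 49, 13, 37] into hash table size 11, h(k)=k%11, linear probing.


Insert 19: h=8 -> slot 8
Insert 93: h=5 -> slot 5
Insert 80: h=3 -> slot 3
Insert 49: h=5, 1 probes -> slot 6
Insert 13: h=2 -> slot 2
Insert 37: h=4 -> slot 4

Table: [None, None, 13, 80, 37, 93, 49, None, 19, None, None]


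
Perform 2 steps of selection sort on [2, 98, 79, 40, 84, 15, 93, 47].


Initial: [2, 98, 79, 40, 84, 15, 93, 47]
Step 1: min=2 at 0
  Swap: [2, 98, 79, 40, 84, 15, 93, 47]
Step 2: min=15 at 5
  Swap: [2, 15, 79, 40, 84, 98, 93, 47]

After 2 steps: [2, 15, 79, 40, 84, 98, 93, 47]


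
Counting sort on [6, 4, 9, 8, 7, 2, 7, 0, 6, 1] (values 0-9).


Input: [6, 4, 9, 8, 7, 2, 7, 0, 6, 1]
Counts: [1, 1, 1, 0, 1, 0, 2, 2, 1, 1]

Sorted: [0, 1, 2, 4, 6, 6, 7, 7, 8, 9]


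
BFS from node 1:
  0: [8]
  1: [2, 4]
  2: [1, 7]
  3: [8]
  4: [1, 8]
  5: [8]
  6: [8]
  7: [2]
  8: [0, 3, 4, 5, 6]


Visit 1, enqueue [2, 4]
Visit 2, enqueue [7]
Visit 4, enqueue [8]
Visit 7, enqueue []
Visit 8, enqueue [0, 3, 5, 6]
Visit 0, enqueue []
Visit 3, enqueue []
Visit 5, enqueue []
Visit 6, enqueue []

BFS order: [1, 2, 4, 7, 8, 0, 3, 5, 6]


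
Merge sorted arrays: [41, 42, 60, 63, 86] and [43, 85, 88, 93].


Take 41 from A
Take 42 from A
Take 43 from B
Take 60 from A
Take 63 from A
Take 85 from B
Take 86 from A

Merged: [41, 42, 43, 60, 63, 85, 86, 88, 93]


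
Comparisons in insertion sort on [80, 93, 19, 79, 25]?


Algorithm: insertion sort
Input: [80, 93, 19, 79, 25]
Sorted: [19, 25, 79, 80, 93]

10


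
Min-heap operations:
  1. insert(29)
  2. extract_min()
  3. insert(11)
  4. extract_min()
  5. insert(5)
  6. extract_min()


insert(29) -> [29]
extract_min()->29, []
insert(11) -> [11]
extract_min()->11, []
insert(5) -> [5]
extract_min()->5, []

Final heap: []


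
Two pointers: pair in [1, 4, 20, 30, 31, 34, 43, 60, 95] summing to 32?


lo=0(1)+hi=8(95)=96
lo=0(1)+hi=7(60)=61
lo=0(1)+hi=6(43)=44
lo=0(1)+hi=5(34)=35
lo=0(1)+hi=4(31)=32

Yes: 1+31=32


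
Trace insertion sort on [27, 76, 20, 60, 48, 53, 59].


Initial: [27, 76, 20, 60, 48, 53, 59]
Insert 76: [27, 76, 20, 60, 48, 53, 59]
Insert 20: [20, 27, 76, 60, 48, 53, 59]
Insert 60: [20, 27, 60, 76, 48, 53, 59]
Insert 48: [20, 27, 48, 60, 76, 53, 59]
Insert 53: [20, 27, 48, 53, 60, 76, 59]
Insert 59: [20, 27, 48, 53, 59, 60, 76]

Sorted: [20, 27, 48, 53, 59, 60, 76]


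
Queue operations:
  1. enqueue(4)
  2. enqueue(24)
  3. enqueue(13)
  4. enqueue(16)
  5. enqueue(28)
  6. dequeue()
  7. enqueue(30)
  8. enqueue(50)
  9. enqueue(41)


enqueue(4) -> [4]
enqueue(24) -> [4, 24]
enqueue(13) -> [4, 24, 13]
enqueue(16) -> [4, 24, 13, 16]
enqueue(28) -> [4, 24, 13, 16, 28]
dequeue()->4, [24, 13, 16, 28]
enqueue(30) -> [24, 13, 16, 28, 30]
enqueue(50) -> [24, 13, 16, 28, 30, 50]
enqueue(41) -> [24, 13, 16, 28, 30, 50, 41]

Final queue: [24, 13, 16, 28, 30, 50, 41]


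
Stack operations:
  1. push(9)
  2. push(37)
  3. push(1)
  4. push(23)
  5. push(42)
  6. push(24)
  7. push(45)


push(9) -> [9]
push(37) -> [9, 37]
push(1) -> [9, 37, 1]
push(23) -> [9, 37, 1, 23]
push(42) -> [9, 37, 1, 23, 42]
push(24) -> [9, 37, 1, 23, 42, 24]
push(45) -> [9, 37, 1, 23, 42, 24, 45]

Final stack: [9, 37, 1, 23, 42, 24, 45]


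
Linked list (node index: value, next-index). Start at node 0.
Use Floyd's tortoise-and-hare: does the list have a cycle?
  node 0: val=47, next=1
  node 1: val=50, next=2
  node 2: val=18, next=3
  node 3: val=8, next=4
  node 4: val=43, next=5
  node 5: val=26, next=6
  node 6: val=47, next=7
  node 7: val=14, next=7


Floyd's tortoise (slow, +1) and hare (fast, +2):
  init: slow=0, fast=0
  step 1: slow=1, fast=2
  step 2: slow=2, fast=4
  step 3: slow=3, fast=6
  step 4: slow=4, fast=7
  step 5: slow=5, fast=7
  step 6: slow=6, fast=7
  step 7: slow=7, fast=7
  slow == fast at node 7: cycle detected

Cycle: yes


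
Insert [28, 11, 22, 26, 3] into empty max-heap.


Insert 28: [28]
Insert 11: [28, 11]
Insert 22: [28, 11, 22]
Insert 26: [28, 26, 22, 11]
Insert 3: [28, 26, 22, 11, 3]

Final heap: [28, 26, 22, 11, 3]


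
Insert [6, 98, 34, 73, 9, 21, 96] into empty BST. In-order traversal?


Insert 6: root
Insert 98: R from 6
Insert 34: R from 6 -> L from 98
Insert 73: R from 6 -> L from 98 -> R from 34
Insert 9: R from 6 -> L from 98 -> L from 34
Insert 21: R from 6 -> L from 98 -> L from 34 -> R from 9
Insert 96: R from 6 -> L from 98 -> R from 34 -> R from 73

In-order: [6, 9, 21, 34, 73, 96, 98]


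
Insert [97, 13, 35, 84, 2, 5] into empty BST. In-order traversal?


Insert 97: root
Insert 13: L from 97
Insert 35: L from 97 -> R from 13
Insert 84: L from 97 -> R from 13 -> R from 35
Insert 2: L from 97 -> L from 13
Insert 5: L from 97 -> L from 13 -> R from 2

In-order: [2, 5, 13, 35, 84, 97]


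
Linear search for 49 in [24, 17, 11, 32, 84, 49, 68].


i=0: 24!=49
i=1: 17!=49
i=2: 11!=49
i=3: 32!=49
i=4: 84!=49
i=5: 49==49 found!

Found at 5, 6 comps


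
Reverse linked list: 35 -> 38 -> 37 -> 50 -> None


Step 1: curr=35, set curr.next=prev(None) | reversed so far: 35
Step 2: curr=38, set curr.next=prev(35) | reversed so far: 38 -> 35
Step 3: curr=37, set curr.next=prev(38) | reversed so far: 37 -> 38 -> 35
Step 4: curr=50, set curr.next=prev(37) | reversed so far: 50 -> 37 -> 38 -> 35

50 -> 37 -> 38 -> 35 -> None


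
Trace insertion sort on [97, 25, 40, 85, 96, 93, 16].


Initial: [97, 25, 40, 85, 96, 93, 16]
Insert 25: [25, 97, 40, 85, 96, 93, 16]
Insert 40: [25, 40, 97, 85, 96, 93, 16]
Insert 85: [25, 40, 85, 97, 96, 93, 16]
Insert 96: [25, 40, 85, 96, 97, 93, 16]
Insert 93: [25, 40, 85, 93, 96, 97, 16]
Insert 16: [16, 25, 40, 85, 93, 96, 97]

Sorted: [16, 25, 40, 85, 93, 96, 97]


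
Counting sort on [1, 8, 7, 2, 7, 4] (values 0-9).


Input: [1, 8, 7, 2, 7, 4]
Counts: [0, 1, 1, 0, 1, 0, 0, 2, 1, 0]

Sorted: [1, 2, 4, 7, 7, 8]


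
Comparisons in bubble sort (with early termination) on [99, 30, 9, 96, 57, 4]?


Algorithm: bubble sort (with early termination)
Input: [99, 30, 9, 96, 57, 4]
Sorted: [4, 9, 30, 57, 96, 99]

15


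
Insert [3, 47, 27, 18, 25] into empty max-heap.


Insert 3: [3]
Insert 47: [47, 3]
Insert 27: [47, 3, 27]
Insert 18: [47, 18, 27, 3]
Insert 25: [47, 25, 27, 3, 18]

Final heap: [47, 25, 27, 3, 18]


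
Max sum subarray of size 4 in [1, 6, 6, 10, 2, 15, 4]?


[0:4]: 23
[1:5]: 24
[2:6]: 33
[3:7]: 31

Max: 33 at [2:6]


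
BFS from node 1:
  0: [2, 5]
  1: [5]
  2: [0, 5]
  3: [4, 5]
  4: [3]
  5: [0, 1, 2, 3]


Visit 1, enqueue [5]
Visit 5, enqueue [0, 2, 3]
Visit 0, enqueue []
Visit 2, enqueue []
Visit 3, enqueue [4]
Visit 4, enqueue []

BFS order: [1, 5, 0, 2, 3, 4]


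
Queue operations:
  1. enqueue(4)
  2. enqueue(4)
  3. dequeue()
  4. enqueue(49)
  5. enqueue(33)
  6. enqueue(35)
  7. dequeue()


enqueue(4) -> [4]
enqueue(4) -> [4, 4]
dequeue()->4, [4]
enqueue(49) -> [4, 49]
enqueue(33) -> [4, 49, 33]
enqueue(35) -> [4, 49, 33, 35]
dequeue()->4, [49, 33, 35]

Final queue: [49, 33, 35]


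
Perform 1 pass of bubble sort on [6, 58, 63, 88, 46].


Initial: [6, 58, 63, 88, 46]
Pass 1: [6, 58, 63, 46, 88] (1 swaps)

After 1 pass: [6, 58, 63, 46, 88]


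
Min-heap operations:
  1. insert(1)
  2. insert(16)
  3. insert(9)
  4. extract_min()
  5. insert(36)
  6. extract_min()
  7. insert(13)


insert(1) -> [1]
insert(16) -> [1, 16]
insert(9) -> [1, 16, 9]
extract_min()->1, [9, 16]
insert(36) -> [9, 16, 36]
extract_min()->9, [16, 36]
insert(13) -> [13, 36, 16]

Final heap: [13, 36, 16]


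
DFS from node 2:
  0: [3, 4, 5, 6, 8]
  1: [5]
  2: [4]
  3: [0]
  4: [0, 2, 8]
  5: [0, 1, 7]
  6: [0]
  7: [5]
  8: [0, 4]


Visit 2, push [4]
Visit 4, push [8, 0]
Visit 0, push [8, 6, 5, 3]
Visit 3, push []
Visit 5, push [7, 1]
Visit 1, push []
Visit 7, push []
Visit 6, push []
Visit 8, push []

DFS order: [2, 4, 0, 3, 5, 1, 7, 6, 8]


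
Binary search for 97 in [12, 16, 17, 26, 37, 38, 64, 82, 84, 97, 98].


Step 1: lo=0, hi=10, mid=5, val=38
Step 2: lo=6, hi=10, mid=8, val=84
Step 3: lo=9, hi=10, mid=9, val=97

Found at index 9


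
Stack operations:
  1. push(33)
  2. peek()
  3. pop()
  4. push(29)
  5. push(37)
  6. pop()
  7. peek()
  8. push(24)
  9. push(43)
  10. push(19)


push(33) -> [33]
peek()->33
pop()->33, []
push(29) -> [29]
push(37) -> [29, 37]
pop()->37, [29]
peek()->29
push(24) -> [29, 24]
push(43) -> [29, 24, 43]
push(19) -> [29, 24, 43, 19]

Final stack: [29, 24, 43, 19]


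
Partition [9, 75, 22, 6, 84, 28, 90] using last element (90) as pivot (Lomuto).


Pivot: 90
  9 <= 90: advance i (no swap)
  75 <= 90: advance i (no swap)
  22 <= 90: advance i (no swap)
  6 <= 90: advance i (no swap)
  84 <= 90: advance i (no swap)
  28 <= 90: advance i (no swap)
Place pivot at 6: [9, 75, 22, 6, 84, 28, 90]

Partitioned: [9, 75, 22, 6, 84, 28, 90]


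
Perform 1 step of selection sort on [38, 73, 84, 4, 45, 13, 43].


Initial: [38, 73, 84, 4, 45, 13, 43]
Step 1: min=4 at 3
  Swap: [4, 73, 84, 38, 45, 13, 43]

After 1 step: [4, 73, 84, 38, 45, 13, 43]


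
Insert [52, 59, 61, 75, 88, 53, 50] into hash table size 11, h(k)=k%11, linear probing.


Insert 52: h=8 -> slot 8
Insert 59: h=4 -> slot 4
Insert 61: h=6 -> slot 6
Insert 75: h=9 -> slot 9
Insert 88: h=0 -> slot 0
Insert 53: h=9, 1 probes -> slot 10
Insert 50: h=6, 1 probes -> slot 7

Table: [88, None, None, None, 59, None, 61, 50, 52, 75, 53]


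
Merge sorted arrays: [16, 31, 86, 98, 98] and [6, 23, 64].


Take 6 from B
Take 16 from A
Take 23 from B
Take 31 from A
Take 64 from B

Merged: [6, 16, 23, 31, 64, 86, 98, 98]


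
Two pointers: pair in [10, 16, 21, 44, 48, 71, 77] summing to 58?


lo=0(10)+hi=6(77)=87
lo=0(10)+hi=5(71)=81
lo=0(10)+hi=4(48)=58

Yes: 10+48=58


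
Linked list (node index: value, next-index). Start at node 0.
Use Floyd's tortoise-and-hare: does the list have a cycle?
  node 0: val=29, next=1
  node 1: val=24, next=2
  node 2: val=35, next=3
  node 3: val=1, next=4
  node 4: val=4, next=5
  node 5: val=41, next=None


Floyd's tortoise (slow, +1) and hare (fast, +2):
  init: slow=0, fast=0
  step 1: slow=1, fast=2
  step 2: slow=2, fast=4
  step 3: fast 4->5->None, no cycle

Cycle: no


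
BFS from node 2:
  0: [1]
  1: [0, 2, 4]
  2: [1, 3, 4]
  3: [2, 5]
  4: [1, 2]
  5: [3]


Visit 2, enqueue [1, 3, 4]
Visit 1, enqueue [0]
Visit 3, enqueue [5]
Visit 4, enqueue []
Visit 0, enqueue []
Visit 5, enqueue []

BFS order: [2, 1, 3, 4, 0, 5]


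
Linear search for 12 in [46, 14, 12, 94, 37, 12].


i=0: 46!=12
i=1: 14!=12
i=2: 12==12 found!

Found at 2, 3 comps


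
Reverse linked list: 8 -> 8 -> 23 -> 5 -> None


Step 1: curr=8, set curr.next=prev(None) | reversed so far: 8
Step 2: curr=8, set curr.next=prev(8) | reversed so far: 8 -> 8
Step 3: curr=23, set curr.next=prev(8) | reversed so far: 23 -> 8 -> 8
Step 4: curr=5, set curr.next=prev(23) | reversed so far: 5 -> 23 -> 8 -> 8

5 -> 23 -> 8 -> 8 -> None


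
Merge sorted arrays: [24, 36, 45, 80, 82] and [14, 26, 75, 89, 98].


Take 14 from B
Take 24 from A
Take 26 from B
Take 36 from A
Take 45 from A
Take 75 from B
Take 80 from A
Take 82 from A

Merged: [14, 24, 26, 36, 45, 75, 80, 82, 89, 98]


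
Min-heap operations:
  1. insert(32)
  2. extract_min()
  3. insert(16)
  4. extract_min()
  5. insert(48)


insert(32) -> [32]
extract_min()->32, []
insert(16) -> [16]
extract_min()->16, []
insert(48) -> [48]

Final heap: [48]


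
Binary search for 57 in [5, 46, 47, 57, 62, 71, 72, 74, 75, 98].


Step 1: lo=0, hi=9, mid=4, val=62
Step 2: lo=0, hi=3, mid=1, val=46
Step 3: lo=2, hi=3, mid=2, val=47
Step 4: lo=3, hi=3, mid=3, val=57

Found at index 3
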